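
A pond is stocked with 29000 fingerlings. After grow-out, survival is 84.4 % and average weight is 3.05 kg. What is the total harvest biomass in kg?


Survivors = 29000 * 84.4/100 = 24476 fish
Harvest biomass = survivors * W_f = 24476 * 3.05 = 74651.8 kg

74651.8 kg


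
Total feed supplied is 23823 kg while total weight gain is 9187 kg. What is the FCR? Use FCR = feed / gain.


FCR = feed consumed / weight gained
FCR = 23823 kg / 9187 kg = 2.59312

2.59312


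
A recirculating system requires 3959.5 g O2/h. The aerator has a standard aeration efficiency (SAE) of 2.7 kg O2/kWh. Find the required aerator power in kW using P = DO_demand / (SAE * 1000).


SAE in g O2/kWh = 2.7 * 1000 = 2700 g/kWh
P = DO_demand / SAE_g = 3959.5 / 2700 = 1.46648 kW

1.46648 kW


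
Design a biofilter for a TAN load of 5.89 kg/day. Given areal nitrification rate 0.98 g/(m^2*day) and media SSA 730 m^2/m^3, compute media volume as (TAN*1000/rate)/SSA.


A = 5.89*1000 / 0.98 = 6010.2041 m^2
V = 6010.2041 / 730 = 8.23316

8.23316 m^3


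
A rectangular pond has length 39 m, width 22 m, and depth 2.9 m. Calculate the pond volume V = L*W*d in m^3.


Base area = L * W = 39 * 22 = 858 m^2
Volume = area * depth = 858 * 2.9 = 2488.2 m^3

2488.2 m^3


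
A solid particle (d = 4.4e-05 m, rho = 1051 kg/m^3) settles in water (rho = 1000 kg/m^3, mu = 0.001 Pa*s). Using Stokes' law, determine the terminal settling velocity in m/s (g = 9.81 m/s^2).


Density difference: rho_p - rho_f = 1051 - 1000 = 51 kg/m^3
d^2 = (4.4e-05)^2 = 1.936e-09 m^2
Numerator = (rho_p - rho_f) * g * d^2 = 51 * 9.81 * 1.936e-09 = 9.6860016e-07
Denominator = 18 * mu = 18 * 0.001 = 0.018
v_s = 9.6860016e-07 / 0.018 = 5.38111e-05 m/s
Check: Re = rho_f * v_s * d / mu = 1000 * 5.38111e-05 * 4.4e-05 / 0.001 = 0.00237 < 1, so Stokes' law applies.

5.38111e-05 m/s


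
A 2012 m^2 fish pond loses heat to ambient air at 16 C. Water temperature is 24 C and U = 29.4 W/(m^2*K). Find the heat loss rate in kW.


Temperature difference dT = 24 - 16 = 8 K
Heat loss (W) = U * A * dT = 29.4 * 2012 * 8 = 473222.4 W
Convert to kW: 473222.4 / 1000 = 473.2224 kW

473.2224 kW


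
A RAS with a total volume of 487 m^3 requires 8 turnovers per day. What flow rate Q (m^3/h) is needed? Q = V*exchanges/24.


Daily recirculation volume = 487 m^3 * 8 = 3896 m^3/day
Flow rate Q = daily volume / 24 h = 3896 / 24 = 162.333 m^3/h

162.333 m^3/h


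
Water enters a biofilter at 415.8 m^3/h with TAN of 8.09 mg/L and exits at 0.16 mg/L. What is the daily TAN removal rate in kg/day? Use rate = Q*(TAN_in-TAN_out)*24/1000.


Concentration drop: TAN_in - TAN_out = 8.09 - 0.16 = 7.93 mg/L
Hourly TAN removed = Q * dTAN = 415.8 m^3/h * 7.93 mg/L = 3297.294 g/h  (m^3/h * mg/L = g/h)
Daily TAN removed = 3297.294 * 24 = 79135.056 g/day
Convert to kg/day: 79135.056 / 1000 = 79.135056 kg/day

79.135056 kg/day


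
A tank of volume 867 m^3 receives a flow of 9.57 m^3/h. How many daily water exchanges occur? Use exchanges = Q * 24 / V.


Daily flow volume = 9.57 m^3/h * 24 h = 229.68 m^3/day
Exchanges = daily flow / tank volume = 229.68 / 867 = 0.264913 exchanges/day

0.264913 exchanges/day


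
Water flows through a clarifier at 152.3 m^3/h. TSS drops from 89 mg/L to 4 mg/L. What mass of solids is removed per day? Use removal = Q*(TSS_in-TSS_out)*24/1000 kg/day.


Concentration drop: TSS_in - TSS_out = 89 - 4 = 85 mg/L
Hourly solids removed = Q * dTSS = 152.3 m^3/h * 85 mg/L = 12945.5 g/h  (m^3/h * mg/L = g/h)
Daily solids removed = 12945.5 * 24 = 310692 g/day
Convert g to kg: 310692 / 1000 = 310.692 kg/day

310.692 kg/day


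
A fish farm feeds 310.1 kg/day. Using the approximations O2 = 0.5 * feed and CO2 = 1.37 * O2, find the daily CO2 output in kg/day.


O2 = 310.1 * 0.5 = 155.05
CO2 = 155.05 * 1.37 = 212.4185

212.4185 kg/day


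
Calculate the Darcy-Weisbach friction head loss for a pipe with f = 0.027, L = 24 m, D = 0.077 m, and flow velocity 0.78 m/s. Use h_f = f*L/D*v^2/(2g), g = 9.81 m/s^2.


v^2 = 0.78^2 = 0.6084 m^2/s^2
L/D = 24/0.077 = 311.68831
h_f = f*(L/D)*v^2/(2g) = 0.027 * 311.68831 * 0.6084 / 19.62 = 0.26096 m

0.26096 m


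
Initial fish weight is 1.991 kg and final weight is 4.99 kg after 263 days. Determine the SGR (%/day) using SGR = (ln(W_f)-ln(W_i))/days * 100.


ln(W_f) = ln(4.99) = 1.6074359
ln(W_i) = ln(1.991) = 0.68863703
ln(W_f) - ln(W_i) = 1.6074359 - 0.68863703 = 0.91879887
SGR = 0.91879887 / 263 * 100 = 0.349353 %/day

0.349353 %/day


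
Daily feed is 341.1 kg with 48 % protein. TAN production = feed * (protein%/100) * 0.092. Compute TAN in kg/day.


Protein in feed = 341.1 * 48/100 = 163.728 kg/day
TAN = protein * 0.092 = 163.728 * 0.092 = 15.062976 kg/day

15.062976 kg/day


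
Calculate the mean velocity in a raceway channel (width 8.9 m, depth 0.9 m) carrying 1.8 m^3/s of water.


Cross-sectional area = W * d = 8.9 * 0.9 = 8.01 m^2
Velocity = Q / A = 1.8 / 8.01 = 0.224719 m/s

0.224719 m/s


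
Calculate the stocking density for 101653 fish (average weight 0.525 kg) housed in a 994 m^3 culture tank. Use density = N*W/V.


Total biomass = 101653 fish * 0.525 kg = 53367.825 kg
Density = total biomass / volume = 53367.825 / 994 = 53.69 kg/m^3

53.69 kg/m^3


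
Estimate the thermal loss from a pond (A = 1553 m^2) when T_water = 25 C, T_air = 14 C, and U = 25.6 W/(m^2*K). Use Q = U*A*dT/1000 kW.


Temperature difference dT = 25 - 14 = 11 K
Heat loss (W) = U * A * dT = 25.6 * 1553 * 11 = 437324.8 W
Convert to kW: 437324.8 / 1000 = 437.3248 kW

437.3248 kW


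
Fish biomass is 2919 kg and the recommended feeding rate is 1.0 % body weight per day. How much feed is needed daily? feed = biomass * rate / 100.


Feeding rate fraction = 1.0% / 100 = 0.01
Daily feed = 2919 kg * 0.01 = 29.19 kg/day

29.19 kg/day


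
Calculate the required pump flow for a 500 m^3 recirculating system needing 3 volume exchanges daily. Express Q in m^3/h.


Daily recirculation volume = 500 m^3 * 3 = 1500 m^3/day
Flow rate Q = daily volume / 24 h = 1500 / 24 = 62.5 m^3/h

62.5 m^3/h


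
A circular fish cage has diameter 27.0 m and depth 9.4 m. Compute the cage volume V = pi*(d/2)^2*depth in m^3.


r = d/2 = 27.0/2 = 13.5 m
Base area = pi*r^2 = pi*13.5^2 = 572.55526 m^2
Volume = 572.55526 * 9.4 = 5382.02 m^3

5382.02 m^3


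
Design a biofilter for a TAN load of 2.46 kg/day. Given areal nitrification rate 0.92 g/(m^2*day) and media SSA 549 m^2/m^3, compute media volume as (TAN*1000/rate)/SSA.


A = 2.46*1000 / 0.92 = 2673.913 m^2
V = 2673.913 / 549 = 4.87052

4.87052 m^3


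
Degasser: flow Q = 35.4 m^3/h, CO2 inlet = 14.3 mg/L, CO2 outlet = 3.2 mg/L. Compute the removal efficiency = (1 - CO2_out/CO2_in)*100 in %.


CO2_out / CO2_in = 3.2 / 14.3 = 0.22377622
Fraction remaining = 0.22377622
efficiency = (1 - 0.22377622) * 100 = 77.6224 %

77.6224 %


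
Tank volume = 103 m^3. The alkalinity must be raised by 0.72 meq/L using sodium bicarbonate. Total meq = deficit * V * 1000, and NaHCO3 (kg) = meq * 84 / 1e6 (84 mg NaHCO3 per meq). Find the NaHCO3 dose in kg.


Tank volume in L = 103 m^3 * 1000 = 103000 L
Total meq required = 0.72 meq/L * 103000 L = 74160 meq
NaHCO3 mass = 74160 meq * 84 mg/meq / 1e6 = 6.22944 kg

6.22944 kg


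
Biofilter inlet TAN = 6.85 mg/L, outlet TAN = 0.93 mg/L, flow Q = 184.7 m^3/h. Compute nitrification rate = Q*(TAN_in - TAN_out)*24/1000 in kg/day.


Concentration drop: TAN_in - TAN_out = 6.85 - 0.93 = 5.92 mg/L
Hourly TAN removed = Q * dTAN = 184.7 m^3/h * 5.92 mg/L = 1093.424 g/h  (m^3/h * mg/L = g/h)
Daily TAN removed = 1093.424 * 24 = 26242.176 g/day
Convert to kg/day: 26242.176 / 1000 = 26.242176 kg/day

26.242176 kg/day


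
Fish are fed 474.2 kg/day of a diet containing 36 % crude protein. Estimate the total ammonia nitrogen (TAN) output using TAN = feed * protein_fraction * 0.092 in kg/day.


Protein in feed = 474.2 * 36/100 = 170.712 kg/day
TAN = protein * 0.092 = 170.712 * 0.092 = 15.705504 kg/day

15.705504 kg/day


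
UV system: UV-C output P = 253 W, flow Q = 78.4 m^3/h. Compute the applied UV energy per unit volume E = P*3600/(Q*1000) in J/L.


Energy delivered per hour = 253 W * 3600 s = 910800 J/h
Volume treated per hour = 78.4 m^3/h * 1000 = 78400 L/h
dose = 910800 / 78400 = 11.6173 J/L

11.6173 J/L


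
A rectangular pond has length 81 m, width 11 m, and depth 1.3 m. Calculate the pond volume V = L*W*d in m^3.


Base area = L * W = 81 * 11 = 891 m^2
Volume = area * depth = 891 * 1.3 = 1158.3 m^3

1158.3 m^3


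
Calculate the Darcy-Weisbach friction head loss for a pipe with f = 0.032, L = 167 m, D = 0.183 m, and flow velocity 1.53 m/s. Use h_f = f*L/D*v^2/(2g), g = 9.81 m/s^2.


v^2 = 1.53^2 = 2.3409 m^2/s^2
L/D = 167/0.183 = 912.56831
h_f = f*(L/D)*v^2/(2g) = 0.032 * 912.56831 * 2.3409 / 19.62 = 3.48417 m

3.48417 m


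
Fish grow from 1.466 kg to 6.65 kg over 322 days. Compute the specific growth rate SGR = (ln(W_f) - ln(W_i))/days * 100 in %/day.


ln(W_f) = ln(6.65) = 1.8946169
ln(W_i) = ln(1.466) = 0.3825376
ln(W_f) - ln(W_i) = 1.8946169 - 0.3825376 = 1.5120793
SGR = 1.5120793 / 322 * 100 = 0.46959 %/day

0.46959 %/day


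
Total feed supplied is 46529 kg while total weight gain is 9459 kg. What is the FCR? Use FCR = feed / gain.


FCR = feed consumed / weight gained
FCR = 46529 kg / 9459 kg = 4.91902

4.91902


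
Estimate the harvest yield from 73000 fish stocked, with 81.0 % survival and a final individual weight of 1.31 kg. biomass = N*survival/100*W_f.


Survivors = 73000 * 81.0/100 = 59130 fish
Harvest biomass = survivors * W_f = 59130 * 1.31 = 77460.3 kg

77460.3 kg


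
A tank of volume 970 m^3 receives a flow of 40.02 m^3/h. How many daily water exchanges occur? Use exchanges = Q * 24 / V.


Daily flow volume = 40.02 m^3/h * 24 h = 960.48 m^3/day
Exchanges = daily flow / tank volume = 960.48 / 970 = 0.990186 exchanges/day

0.990186 exchanges/day


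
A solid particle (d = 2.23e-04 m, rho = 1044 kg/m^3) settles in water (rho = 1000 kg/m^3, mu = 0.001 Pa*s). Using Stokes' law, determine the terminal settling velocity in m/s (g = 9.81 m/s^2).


Density difference: rho_p - rho_f = 1044 - 1000 = 44 kg/m^3
d^2 = (2.23e-04)^2 = 4.9729e-08 m^2
Numerator = (rho_p - rho_f) * g * d^2 = 44 * 9.81 * 4.9729e-08 = 2.1465026e-05
Denominator = 18 * mu = 18 * 0.001 = 0.018
v_s = 2.1465026e-05 / 0.018 = 0.0011925 m/s
Check: Re = rho_f * v_s * d / mu = 1000 * 0.0011925 * 2.23e-04 / 0.001 = 0.266 < 1, so Stokes' law applies.

0.0011925 m/s


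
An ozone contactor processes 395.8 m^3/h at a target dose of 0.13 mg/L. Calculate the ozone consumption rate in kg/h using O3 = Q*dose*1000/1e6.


O3 demand (mg/h) = Q * dose * 1000 = 395.8 * 0.13 * 1000 = 51454 mg/h
Convert mg to kg: 51454 / 1e6 = 0.051454 kg/h

0.051454 kg/h


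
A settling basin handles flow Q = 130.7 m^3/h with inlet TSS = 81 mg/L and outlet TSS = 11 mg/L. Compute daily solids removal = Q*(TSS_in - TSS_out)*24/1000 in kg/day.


Concentration drop: TSS_in - TSS_out = 81 - 11 = 70 mg/L
Hourly solids removed = Q * dTSS = 130.7 m^3/h * 70 mg/L = 9149 g/h  (m^3/h * mg/L = g/h)
Daily solids removed = 9149 * 24 = 219576 g/day
Convert g to kg: 219576 / 1000 = 219.576 kg/day

219.576 kg/day


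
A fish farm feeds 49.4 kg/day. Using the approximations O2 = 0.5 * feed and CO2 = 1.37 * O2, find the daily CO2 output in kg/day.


O2 = 49.4 * 0.5 = 24.7
CO2 = 24.7 * 1.37 = 33.839

33.839 kg/day


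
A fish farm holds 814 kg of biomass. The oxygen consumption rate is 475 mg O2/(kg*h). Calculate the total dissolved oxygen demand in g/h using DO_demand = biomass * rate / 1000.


Total O2 consumption (mg/h) = 814 kg * 475 mg/(kg*h) = 386650 mg/h
Convert to g/h: 386650 / 1000 = 386.65 g/h

386.65 g/h


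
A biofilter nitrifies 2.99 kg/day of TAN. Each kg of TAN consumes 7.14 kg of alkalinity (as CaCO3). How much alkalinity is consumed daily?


Alkalinity factor: 7.14 kg CaCO3 consumed per kg TAN nitrified
alk = 2.99 kg TAN * 7.14 = 21.3486 kg CaCO3/day

21.3486 kg CaCO3/day


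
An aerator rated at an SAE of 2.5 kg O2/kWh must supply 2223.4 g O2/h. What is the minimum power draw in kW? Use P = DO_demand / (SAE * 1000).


SAE in g O2/kWh = 2.5 * 1000 = 2500 g/kWh
P = DO_demand / SAE_g = 2223.4 / 2500 = 0.88936 kW

0.88936 kW


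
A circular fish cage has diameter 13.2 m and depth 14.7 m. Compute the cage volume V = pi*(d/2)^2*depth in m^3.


r = d/2 = 13.2/2 = 6.6 m
Base area = pi*r^2 = pi*6.6^2 = 136.84778 m^2
Volume = 136.84778 * 14.7 = 2011.66 m^3

2011.66 m^3


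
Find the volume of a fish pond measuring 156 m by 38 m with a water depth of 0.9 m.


Base area = L * W = 156 * 38 = 5928 m^2
Volume = area * depth = 5928 * 0.9 = 5335.2 m^3

5335.2 m^3


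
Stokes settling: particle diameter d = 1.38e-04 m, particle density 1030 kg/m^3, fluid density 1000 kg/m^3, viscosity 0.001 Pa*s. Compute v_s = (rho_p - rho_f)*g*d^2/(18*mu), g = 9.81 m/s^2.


Density difference: rho_p - rho_f = 1030 - 1000 = 30 kg/m^3
d^2 = (1.38e-04)^2 = 1.9044e-08 m^2
Numerator = (rho_p - rho_f) * g * d^2 = 30 * 9.81 * 1.9044e-08 = 5.6046492e-06
Denominator = 18 * mu = 18 * 0.001 = 0.018
v_s = 5.6046492e-06 / 0.018 = 3.11369e-04 m/s
Check: Re = rho_f * v_s * d / mu = 1000 * 3.11369e-04 * 1.38e-04 / 0.001 = 0.043 < 1, so Stokes' law applies.

3.11369e-04 m/s


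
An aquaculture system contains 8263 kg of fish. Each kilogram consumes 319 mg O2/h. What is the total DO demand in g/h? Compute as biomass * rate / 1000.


Total O2 consumption (mg/h) = 8263 kg * 319 mg/(kg*h) = 2635897 mg/h
Convert to g/h: 2635897 / 1000 = 2635.897 g/h

2635.897 g/h


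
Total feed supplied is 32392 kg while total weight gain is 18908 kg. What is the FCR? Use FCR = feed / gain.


FCR = feed consumed / weight gained
FCR = 32392 kg / 18908 kg = 1.71314

1.71314


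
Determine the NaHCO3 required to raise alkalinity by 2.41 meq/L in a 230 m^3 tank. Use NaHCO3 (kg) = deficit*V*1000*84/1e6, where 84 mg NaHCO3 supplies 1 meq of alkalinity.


Tank volume in L = 230 m^3 * 1000 = 230000 L
Total meq required = 2.41 meq/L * 230000 L = 554300 meq
NaHCO3 mass = 554300 meq * 84 mg/meq / 1e6 = 46.5612 kg

46.5612 kg


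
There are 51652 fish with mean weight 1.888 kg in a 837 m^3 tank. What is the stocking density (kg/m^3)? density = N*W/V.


Total biomass = 51652 fish * 1.888 kg = 97518.976 kg
Density = total biomass / volume = 97518.976 / 837 = 116.51 kg/m^3

116.51 kg/m^3


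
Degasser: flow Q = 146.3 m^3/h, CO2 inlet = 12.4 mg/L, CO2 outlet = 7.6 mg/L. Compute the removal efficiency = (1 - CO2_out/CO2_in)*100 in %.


CO2_out / CO2_in = 7.6 / 12.4 = 0.61290323
Fraction remaining = 0.61290323
efficiency = (1 - 0.61290323) * 100 = 38.7097 %

38.7097 %


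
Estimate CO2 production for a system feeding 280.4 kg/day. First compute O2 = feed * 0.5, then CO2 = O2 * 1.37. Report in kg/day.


O2 = 280.4 * 0.5 = 140.2
CO2 = 140.2 * 1.37 = 192.074

192.074 kg/day


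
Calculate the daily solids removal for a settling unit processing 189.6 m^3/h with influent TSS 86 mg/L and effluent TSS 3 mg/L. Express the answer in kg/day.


Concentration drop: TSS_in - TSS_out = 86 - 3 = 83 mg/L
Hourly solids removed = Q * dTSS = 189.6 m^3/h * 83 mg/L = 15736.8 g/h  (m^3/h * mg/L = g/h)
Daily solids removed = 15736.8 * 24 = 377683.2 g/day
Convert g to kg: 377683.2 / 1000 = 377.6832 kg/day

377.6832 kg/day


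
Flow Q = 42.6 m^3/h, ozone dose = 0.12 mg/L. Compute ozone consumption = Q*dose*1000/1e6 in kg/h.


O3 demand (mg/h) = Q * dose * 1000 = 42.6 * 0.12 * 1000 = 5112 mg/h
Convert mg to kg: 5112 / 1e6 = 0.005112 kg/h

0.005112 kg/h


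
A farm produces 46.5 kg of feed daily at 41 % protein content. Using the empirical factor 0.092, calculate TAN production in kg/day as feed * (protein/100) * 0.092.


Protein in feed = 46.5 * 41/100 = 19.065 kg/day
TAN = protein * 0.092 = 19.065 * 0.092 = 1.75398 kg/day

1.75398 kg/day


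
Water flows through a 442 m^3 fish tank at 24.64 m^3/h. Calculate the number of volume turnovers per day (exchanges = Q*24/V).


Daily flow volume = 24.64 m^3/h * 24 h = 591.36 m^3/day
Exchanges = daily flow / tank volume = 591.36 / 442 = 1.33792 exchanges/day

1.33792 exchanges/day


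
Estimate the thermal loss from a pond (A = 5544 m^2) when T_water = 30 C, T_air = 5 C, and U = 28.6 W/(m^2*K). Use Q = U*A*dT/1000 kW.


Temperature difference dT = 30 - 5 = 25 K
Heat loss (W) = U * A * dT = 28.6 * 5544 * 25 = 3963960 W
Convert to kW: 3963960 / 1000 = 3963.96 kW

3963.96 kW


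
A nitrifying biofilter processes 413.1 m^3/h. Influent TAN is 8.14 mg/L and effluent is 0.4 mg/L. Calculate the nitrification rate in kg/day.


Concentration drop: TAN_in - TAN_out = 8.14 - 0.4 = 7.74 mg/L
Hourly TAN removed = Q * dTAN = 413.1 m^3/h * 7.74 mg/L = 3197.394 g/h  (m^3/h * mg/L = g/h)
Daily TAN removed = 3197.394 * 24 = 76737.456 g/day
Convert to kg/day: 76737.456 / 1000 = 76.737456 kg/day

76.737456 kg/day


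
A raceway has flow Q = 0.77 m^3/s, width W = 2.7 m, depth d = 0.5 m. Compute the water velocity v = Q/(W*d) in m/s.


Cross-sectional area = W * d = 2.7 * 0.5 = 1.35 m^2
Velocity = Q / A = 0.77 / 1.35 = 0.57037 m/s

0.57037 m/s


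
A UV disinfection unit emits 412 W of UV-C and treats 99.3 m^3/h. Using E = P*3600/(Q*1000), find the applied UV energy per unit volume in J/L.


Energy delivered per hour = 412 W * 3600 s = 1483200 J/h
Volume treated per hour = 99.3 m^3/h * 1000 = 99300 L/h
dose = 1483200 / 99300 = 14.9366 J/L

14.9366 J/L


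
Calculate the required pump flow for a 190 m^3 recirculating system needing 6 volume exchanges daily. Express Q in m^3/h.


Daily recirculation volume = 190 m^3 * 6 = 1140 m^3/day
Flow rate Q = daily volume / 24 h = 1140 / 24 = 47.5 m^3/h

47.5 m^3/h


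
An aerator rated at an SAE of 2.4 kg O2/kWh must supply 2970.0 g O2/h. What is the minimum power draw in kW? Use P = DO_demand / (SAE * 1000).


SAE in g O2/kWh = 2.4 * 1000 = 2400 g/kWh
P = DO_demand / SAE_g = 2970.0 / 2400 = 1.2375 kW

1.2375 kW


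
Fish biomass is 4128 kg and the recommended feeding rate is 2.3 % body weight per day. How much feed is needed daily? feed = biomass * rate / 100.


Feeding rate fraction = 2.3% / 100 = 0.023
Daily feed = 4128 kg * 0.023 = 94.944 kg/day

94.944 kg/day


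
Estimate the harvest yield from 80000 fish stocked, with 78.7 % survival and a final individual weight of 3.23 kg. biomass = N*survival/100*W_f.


Survivors = 80000 * 78.7/100 = 62960 fish
Harvest biomass = survivors * W_f = 62960 * 3.23 = 203360.8 kg

203360.8 kg


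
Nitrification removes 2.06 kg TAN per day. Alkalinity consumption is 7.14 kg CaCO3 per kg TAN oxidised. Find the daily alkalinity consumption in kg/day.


Alkalinity factor: 7.14 kg CaCO3 consumed per kg TAN nitrified
alk = 2.06 kg TAN * 7.14 = 14.7084 kg CaCO3/day

14.7084 kg CaCO3/day


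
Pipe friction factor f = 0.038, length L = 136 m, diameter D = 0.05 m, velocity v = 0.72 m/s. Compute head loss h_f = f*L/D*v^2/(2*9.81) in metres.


v^2 = 0.72^2 = 0.5184 m^2/s^2
L/D = 136/0.05 = 2720
h_f = f*(L/D)*v^2/(2g) = 0.038 * 2720 * 0.5184 / 19.62 = 2.73098 m

2.73098 m


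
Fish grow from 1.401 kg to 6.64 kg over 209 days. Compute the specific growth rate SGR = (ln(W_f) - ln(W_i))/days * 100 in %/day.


ln(W_f) = ln(6.64) = 1.893112
ln(W_i) = ln(1.401) = 0.33718627
ln(W_f) - ln(W_i) = 1.893112 - 0.33718627 = 1.5559257
SGR = 1.5559257 / 209 * 100 = 0.744462 %/day

0.744462 %/day


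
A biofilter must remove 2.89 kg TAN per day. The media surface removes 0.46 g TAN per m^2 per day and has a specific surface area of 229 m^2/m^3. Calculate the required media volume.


A = 2.89*1000 / 0.46 = 6282.6087 m^2
V = 6282.6087 / 229 = 27.435

27.435 m^3


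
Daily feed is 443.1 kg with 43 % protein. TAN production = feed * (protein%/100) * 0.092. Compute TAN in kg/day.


Protein in feed = 443.1 * 43/100 = 190.533 kg/day
TAN = protein * 0.092 = 190.533 * 0.092 = 17.529036 kg/day

17.529036 kg/day


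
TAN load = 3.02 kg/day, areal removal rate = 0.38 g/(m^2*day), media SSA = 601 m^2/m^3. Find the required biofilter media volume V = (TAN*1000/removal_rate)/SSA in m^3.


A = 3.02*1000 / 0.38 = 7947.3684 m^2
V = 7947.3684 / 601 = 13.2236

13.2236 m^3


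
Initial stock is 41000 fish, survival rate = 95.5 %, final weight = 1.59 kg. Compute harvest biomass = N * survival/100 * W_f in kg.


Survivors = 41000 * 95.5/100 = 39155 fish
Harvest biomass = survivors * W_f = 39155 * 1.59 = 62256.45 kg

62256.45 kg


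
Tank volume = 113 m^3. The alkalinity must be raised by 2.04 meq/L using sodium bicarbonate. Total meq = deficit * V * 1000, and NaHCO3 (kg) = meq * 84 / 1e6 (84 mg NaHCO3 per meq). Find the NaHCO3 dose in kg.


Tank volume in L = 113 m^3 * 1000 = 113000 L
Total meq required = 2.04 meq/L * 113000 L = 230520 meq
NaHCO3 mass = 230520 meq * 84 mg/meq / 1e6 = 19.3637 kg

19.3637 kg


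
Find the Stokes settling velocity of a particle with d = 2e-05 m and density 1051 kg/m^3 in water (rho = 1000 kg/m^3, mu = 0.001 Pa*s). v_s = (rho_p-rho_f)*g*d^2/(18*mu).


Density difference: rho_p - rho_f = 1051 - 1000 = 51 kg/m^3
d^2 = (2e-05)^2 = 4e-10 m^2
Numerator = (rho_p - rho_f) * g * d^2 = 51 * 9.81 * 4e-10 = 2.00124e-07
Denominator = 18 * mu = 18 * 0.001 = 0.018
v_s = 2.00124e-07 / 0.018 = 1.1118e-05 m/s
Check: Re = rho_f * v_s * d / mu = 1000 * 1.1118e-05 * 2e-05 / 0.001 = 2.22e-04 < 1, so Stokes' law applies.

1.1118e-05 m/s


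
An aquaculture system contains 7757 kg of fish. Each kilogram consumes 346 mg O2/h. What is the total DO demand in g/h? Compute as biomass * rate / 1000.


Total O2 consumption (mg/h) = 7757 kg * 346 mg/(kg*h) = 2683922 mg/h
Convert to g/h: 2683922 / 1000 = 2683.922 g/h

2683.922 g/h


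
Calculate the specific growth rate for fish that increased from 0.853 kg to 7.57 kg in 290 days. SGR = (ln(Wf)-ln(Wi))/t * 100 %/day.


ln(W_f) = ln(7.57) = 2.0241931
ln(W_i) = ln(0.853) = -0.15899573
ln(W_f) - ln(W_i) = 2.0241931 - -0.15899573 = 2.1831888
SGR = 2.1831888 / 290 * 100 = 0.752824 %/day

0.752824 %/day


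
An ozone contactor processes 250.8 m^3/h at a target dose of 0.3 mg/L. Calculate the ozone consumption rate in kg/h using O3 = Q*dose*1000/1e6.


O3 demand (mg/h) = Q * dose * 1000 = 250.8 * 0.3 * 1000 = 75240 mg/h
Convert mg to kg: 75240 / 1e6 = 0.07524 kg/h

0.07524 kg/h


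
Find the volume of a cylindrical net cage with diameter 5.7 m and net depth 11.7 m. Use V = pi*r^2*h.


r = d/2 = 5.7/2 = 2.85 m
Base area = pi*r^2 = pi*2.85^2 = 25.517586 m^2
Volume = 25.517586 * 11.7 = 298.556 m^3

298.556 m^3


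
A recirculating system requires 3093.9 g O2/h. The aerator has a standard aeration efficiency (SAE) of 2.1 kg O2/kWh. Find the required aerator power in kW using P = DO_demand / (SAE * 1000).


SAE in g O2/kWh = 2.1 * 1000 = 2100 g/kWh
P = DO_demand / SAE_g = 3093.9 / 2100 = 1.47329 kW

1.47329 kW


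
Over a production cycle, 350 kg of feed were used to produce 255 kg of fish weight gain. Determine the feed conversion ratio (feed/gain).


FCR = feed consumed / weight gained
FCR = 350 kg / 255 kg = 1.37255

1.37255


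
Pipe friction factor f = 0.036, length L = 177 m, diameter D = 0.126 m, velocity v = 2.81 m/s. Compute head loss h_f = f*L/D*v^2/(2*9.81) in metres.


v^2 = 2.81^2 = 7.8961 m^2/s^2
L/D = 177/0.126 = 1404.7619
h_f = f*(L/D)*v^2/(2g) = 0.036 * 1404.7619 * 7.8961 / 19.62 = 20.3526 m

20.3526 m


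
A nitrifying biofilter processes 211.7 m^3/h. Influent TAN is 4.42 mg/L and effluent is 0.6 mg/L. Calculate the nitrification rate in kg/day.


Concentration drop: TAN_in - TAN_out = 4.42 - 0.6 = 3.82 mg/L
Hourly TAN removed = Q * dTAN = 211.7 m^3/h * 3.82 mg/L = 808.694 g/h  (m^3/h * mg/L = g/h)
Daily TAN removed = 808.694 * 24 = 19408.656 g/day
Convert to kg/day: 19408.656 / 1000 = 19.408656 kg/day

19.408656 kg/day


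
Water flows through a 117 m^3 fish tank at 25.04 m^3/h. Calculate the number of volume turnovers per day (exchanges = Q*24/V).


Daily flow volume = 25.04 m^3/h * 24 h = 600.96 m^3/day
Exchanges = daily flow / tank volume = 600.96 / 117 = 5.13641 exchanges/day

5.13641 exchanges/day


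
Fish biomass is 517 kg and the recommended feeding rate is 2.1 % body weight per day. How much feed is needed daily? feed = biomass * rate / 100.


Feeding rate fraction = 2.1% / 100 = 0.021
Daily feed = 517 kg * 0.021 = 10.857 kg/day

10.857 kg/day


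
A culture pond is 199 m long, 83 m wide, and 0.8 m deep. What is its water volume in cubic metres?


Base area = L * W = 199 * 83 = 16517 m^2
Volume = area * depth = 16517 * 0.8 = 13213.6 m^3

13213.6 m^3


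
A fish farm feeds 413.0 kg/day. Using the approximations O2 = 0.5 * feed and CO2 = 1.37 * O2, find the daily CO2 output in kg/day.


O2 = 413.0 * 0.5 = 206.5
CO2 = 206.5 * 1.37 = 282.905

282.905 kg/day


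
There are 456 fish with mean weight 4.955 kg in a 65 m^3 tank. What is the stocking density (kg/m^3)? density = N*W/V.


Total biomass = 456 fish * 4.955 kg = 2259.48 kg
Density = total biomass / volume = 2259.48 / 65 = 34.7612 kg/m^3

34.7612 kg/m^3


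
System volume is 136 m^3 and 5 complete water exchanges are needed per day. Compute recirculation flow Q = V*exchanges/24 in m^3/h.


Daily recirculation volume = 136 m^3 * 5 = 680 m^3/day
Flow rate Q = daily volume / 24 h = 680 / 24 = 28.3333 m^3/h

28.3333 m^3/h


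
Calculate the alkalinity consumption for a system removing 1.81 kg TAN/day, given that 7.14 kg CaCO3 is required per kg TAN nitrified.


Alkalinity factor: 7.14 kg CaCO3 consumed per kg TAN nitrified
alk = 1.81 kg TAN * 7.14 = 12.9234 kg CaCO3/day

12.9234 kg CaCO3/day


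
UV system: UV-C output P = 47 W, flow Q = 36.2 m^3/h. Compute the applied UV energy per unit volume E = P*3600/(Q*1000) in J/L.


Energy delivered per hour = 47 W * 3600 s = 169200 J/h
Volume treated per hour = 36.2 m^3/h * 1000 = 36200 L/h
dose = 169200 / 36200 = 4.67403 J/L

4.67403 J/L


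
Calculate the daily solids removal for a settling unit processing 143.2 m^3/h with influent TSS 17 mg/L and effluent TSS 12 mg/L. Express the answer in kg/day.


Concentration drop: TSS_in - TSS_out = 17 - 12 = 5 mg/L
Hourly solids removed = Q * dTSS = 143.2 m^3/h * 5 mg/L = 716 g/h  (m^3/h * mg/L = g/h)
Daily solids removed = 716 * 24 = 17184 g/day
Convert g to kg: 17184 / 1000 = 17.184 kg/day

17.184 kg/day


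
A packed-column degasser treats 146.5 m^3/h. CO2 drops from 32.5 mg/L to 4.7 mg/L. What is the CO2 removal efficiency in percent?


CO2_out / CO2_in = 4.7 / 32.5 = 0.14461538
Fraction remaining = 0.14461538
efficiency = (1 - 0.14461538) * 100 = 85.5385 %

85.5385 %


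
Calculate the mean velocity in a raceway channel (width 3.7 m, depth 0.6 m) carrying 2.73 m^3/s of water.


Cross-sectional area = W * d = 3.7 * 0.6 = 2.22 m^2
Velocity = Q / A = 2.73 / 2.22 = 1.22973 m/s

1.22973 m/s


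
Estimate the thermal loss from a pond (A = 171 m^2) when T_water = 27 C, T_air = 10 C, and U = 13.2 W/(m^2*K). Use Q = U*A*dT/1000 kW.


Temperature difference dT = 27 - 10 = 17 K
Heat loss (W) = U * A * dT = 13.2 * 171 * 17 = 38372.4 W
Convert to kW: 38372.4 / 1000 = 38.3724 kW

38.3724 kW


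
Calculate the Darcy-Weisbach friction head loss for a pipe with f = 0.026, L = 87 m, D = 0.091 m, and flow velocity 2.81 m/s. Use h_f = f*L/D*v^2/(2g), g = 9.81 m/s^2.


v^2 = 2.81^2 = 7.8961 m^2/s^2
L/D = 87/0.091 = 956.04396
h_f = f*(L/D)*v^2/(2g) = 0.026 * 956.04396 * 7.8961 / 19.62 = 10.0038 m

10.0038 m


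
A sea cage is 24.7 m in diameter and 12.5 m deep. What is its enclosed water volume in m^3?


r = d/2 = 24.7/2 = 12.35 m
Base area = pi*r^2 = pi*12.35^2 = 479.16357 m^2
Volume = 479.16357 * 12.5 = 5989.54 m^3

5989.54 m^3


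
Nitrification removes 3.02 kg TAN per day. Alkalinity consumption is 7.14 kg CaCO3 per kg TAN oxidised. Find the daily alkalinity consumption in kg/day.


Alkalinity factor: 7.14 kg CaCO3 consumed per kg TAN nitrified
alk = 3.02 kg TAN * 7.14 = 21.5628 kg CaCO3/day

21.5628 kg CaCO3/day


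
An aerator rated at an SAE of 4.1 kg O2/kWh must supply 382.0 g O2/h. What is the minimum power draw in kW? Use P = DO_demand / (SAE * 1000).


SAE in g O2/kWh = 4.1 * 1000 = 4100 g/kWh
P = DO_demand / SAE_g = 382.0 / 4100 = 0.0931707 kW

0.0931707 kW


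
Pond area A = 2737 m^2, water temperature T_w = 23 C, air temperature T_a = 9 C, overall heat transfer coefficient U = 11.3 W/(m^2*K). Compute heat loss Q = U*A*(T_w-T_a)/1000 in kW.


Temperature difference dT = 23 - 9 = 14 K
Heat loss (W) = U * A * dT = 11.3 * 2737 * 14 = 432993.4 W
Convert to kW: 432993.4 / 1000 = 432.9934 kW

432.9934 kW


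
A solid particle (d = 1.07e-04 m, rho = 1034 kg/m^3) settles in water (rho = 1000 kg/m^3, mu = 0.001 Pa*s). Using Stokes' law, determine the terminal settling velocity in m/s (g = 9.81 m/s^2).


Density difference: rho_p - rho_f = 1034 - 1000 = 34 kg/m^3
d^2 = (1.07e-04)^2 = 1.1449e-08 m^2
Numerator = (rho_p - rho_f) * g * d^2 = 34 * 9.81 * 1.1449e-08 = 3.8186995e-06
Denominator = 18 * mu = 18 * 0.001 = 0.018
v_s = 3.8186995e-06 / 0.018 = 2.1215e-04 m/s
Check: Re = rho_f * v_s * d / mu = 1000 * 2.1215e-04 * 1.07e-04 / 0.001 = 0.0227 < 1, so Stokes' law applies.

2.1215e-04 m/s


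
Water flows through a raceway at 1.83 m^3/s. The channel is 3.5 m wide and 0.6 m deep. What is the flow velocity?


Cross-sectional area = W * d = 3.5 * 0.6 = 2.1 m^2
Velocity = Q / A = 1.83 / 2.1 = 0.871429 m/s

0.871429 m/s


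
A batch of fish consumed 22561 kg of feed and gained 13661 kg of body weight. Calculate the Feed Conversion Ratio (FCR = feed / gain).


FCR = feed consumed / weight gained
FCR = 22561 kg / 13661 kg = 1.65149

1.65149


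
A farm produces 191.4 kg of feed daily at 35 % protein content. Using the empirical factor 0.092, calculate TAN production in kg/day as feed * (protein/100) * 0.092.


Protein in feed = 191.4 * 35/100 = 66.99 kg/day
TAN = protein * 0.092 = 66.99 * 0.092 = 6.16308 kg/day

6.16308 kg/day


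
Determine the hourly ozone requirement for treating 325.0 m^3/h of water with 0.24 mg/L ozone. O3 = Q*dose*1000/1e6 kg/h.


O3 demand (mg/h) = Q * dose * 1000 = 325.0 * 0.24 * 1000 = 78000 mg/h
Convert mg to kg: 78000 / 1e6 = 0.078 kg/h

0.078 kg/h


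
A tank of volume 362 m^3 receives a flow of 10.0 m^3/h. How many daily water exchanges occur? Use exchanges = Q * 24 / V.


Daily flow volume = 10.0 m^3/h * 24 h = 240 m^3/day
Exchanges = daily flow / tank volume = 240 / 362 = 0.662983 exchanges/day

0.662983 exchanges/day


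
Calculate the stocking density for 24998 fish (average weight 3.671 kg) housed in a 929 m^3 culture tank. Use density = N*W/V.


Total biomass = 24998 fish * 3.671 kg = 91767.658 kg
Density = total biomass / volume = 91767.658 / 929 = 98.7811 kg/m^3

98.7811 kg/m^3


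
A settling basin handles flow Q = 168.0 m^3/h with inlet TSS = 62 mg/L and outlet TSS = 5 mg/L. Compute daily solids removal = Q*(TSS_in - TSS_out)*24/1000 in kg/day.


Concentration drop: TSS_in - TSS_out = 62 - 5 = 57 mg/L
Hourly solids removed = Q * dTSS = 168.0 m^3/h * 57 mg/L = 9576 g/h  (m^3/h * mg/L = g/h)
Daily solids removed = 9576 * 24 = 229824 g/day
Convert g to kg: 229824 / 1000 = 229.824 kg/day

229.824 kg/day


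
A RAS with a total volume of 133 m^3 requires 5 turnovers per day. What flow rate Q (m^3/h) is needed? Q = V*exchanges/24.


Daily recirculation volume = 133 m^3 * 5 = 665 m^3/day
Flow rate Q = daily volume / 24 h = 665 / 24 = 27.7083 m^3/h

27.7083 m^3/h


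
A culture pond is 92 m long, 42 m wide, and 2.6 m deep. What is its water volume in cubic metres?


Base area = L * W = 92 * 42 = 3864 m^2
Volume = area * depth = 3864 * 2.6 = 10046.4 m^3

10046.4 m^3


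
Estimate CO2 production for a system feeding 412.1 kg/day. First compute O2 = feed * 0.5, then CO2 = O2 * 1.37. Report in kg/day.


O2 = 412.1 * 0.5 = 206.05
CO2 = 206.05 * 1.37 = 282.2885

282.2885 kg/day


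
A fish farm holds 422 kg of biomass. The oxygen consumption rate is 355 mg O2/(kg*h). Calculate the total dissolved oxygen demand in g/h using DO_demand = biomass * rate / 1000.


Total O2 consumption (mg/h) = 422 kg * 355 mg/(kg*h) = 149810 mg/h
Convert to g/h: 149810 / 1000 = 149.81 g/h

149.81 g/h


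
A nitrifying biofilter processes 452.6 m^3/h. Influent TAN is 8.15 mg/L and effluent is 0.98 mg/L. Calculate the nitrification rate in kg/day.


Concentration drop: TAN_in - TAN_out = 8.15 - 0.98 = 7.17 mg/L
Hourly TAN removed = Q * dTAN = 452.6 m^3/h * 7.17 mg/L = 3245.142 g/h  (m^3/h * mg/L = g/h)
Daily TAN removed = 3245.142 * 24 = 77883.408 g/day
Convert to kg/day: 77883.408 / 1000 = 77.883408 kg/day

77.883408 kg/day


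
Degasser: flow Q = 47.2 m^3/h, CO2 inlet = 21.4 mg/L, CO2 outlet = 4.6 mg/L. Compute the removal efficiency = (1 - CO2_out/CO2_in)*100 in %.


CO2_out / CO2_in = 4.6 / 21.4 = 0.21495327
Fraction remaining = 0.21495327
efficiency = (1 - 0.21495327) * 100 = 78.5047 %

78.5047 %


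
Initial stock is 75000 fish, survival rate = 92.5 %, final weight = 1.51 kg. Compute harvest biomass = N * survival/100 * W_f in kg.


Survivors = 75000 * 92.5/100 = 69375 fish
Harvest biomass = survivors * W_f = 69375 * 1.51 = 104756.25 kg

104756.25 kg


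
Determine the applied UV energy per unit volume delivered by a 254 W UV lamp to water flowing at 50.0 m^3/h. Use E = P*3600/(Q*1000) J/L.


Energy delivered per hour = 254 W * 3600 s = 914400 J/h
Volume treated per hour = 50.0 m^3/h * 1000 = 50000 L/h
dose = 914400 / 50000 = 18.288 J/L

18.288 J/L


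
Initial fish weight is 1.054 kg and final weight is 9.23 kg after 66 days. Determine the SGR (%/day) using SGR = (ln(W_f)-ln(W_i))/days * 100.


ln(W_f) = ln(9.23) = 2.222459
ln(W_i) = ln(1.054) = 0.05259245
ln(W_f) - ln(W_i) = 2.222459 - 0.05259245 = 2.1698666
SGR = 2.1698666 / 66 * 100 = 3.28768 %/day

3.28768 %/day


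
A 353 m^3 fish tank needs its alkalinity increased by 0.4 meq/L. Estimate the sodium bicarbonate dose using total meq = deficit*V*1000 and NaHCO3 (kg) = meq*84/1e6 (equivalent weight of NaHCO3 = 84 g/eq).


Tank volume in L = 353 m^3 * 1000 = 353000 L
Total meq required = 0.4 meq/L * 353000 L = 141200 meq
NaHCO3 mass = 141200 meq * 84 mg/meq / 1e6 = 11.8608 kg

11.8608 kg


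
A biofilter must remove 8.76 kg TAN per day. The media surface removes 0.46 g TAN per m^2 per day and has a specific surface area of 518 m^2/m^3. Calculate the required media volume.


A = 8.76*1000 / 0.46 = 19043.478 m^2
V = 19043.478 / 518 = 36.7635

36.7635 m^3


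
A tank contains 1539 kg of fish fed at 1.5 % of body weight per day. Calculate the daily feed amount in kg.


Feeding rate fraction = 1.5% / 100 = 0.015
Daily feed = 1539 kg * 0.015 = 23.085 kg/day

23.085 kg/day


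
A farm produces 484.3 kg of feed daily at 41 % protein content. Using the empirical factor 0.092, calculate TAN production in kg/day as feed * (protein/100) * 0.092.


Protein in feed = 484.3 * 41/100 = 198.563 kg/day
TAN = protein * 0.092 = 198.563 * 0.092 = 18.267796 kg/day

18.267796 kg/day


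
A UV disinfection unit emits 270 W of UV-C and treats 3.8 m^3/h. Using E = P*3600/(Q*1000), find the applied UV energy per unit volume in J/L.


Energy delivered per hour = 270 W * 3600 s = 972000 J/h
Volume treated per hour = 3.8 m^3/h * 1000 = 3800 L/h
dose = 972000 / 3800 = 255.789 J/L

255.789 J/L


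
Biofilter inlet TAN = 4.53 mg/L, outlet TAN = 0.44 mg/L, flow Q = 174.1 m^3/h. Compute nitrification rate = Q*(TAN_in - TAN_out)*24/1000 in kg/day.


Concentration drop: TAN_in - TAN_out = 4.53 - 0.44 = 4.09 mg/L
Hourly TAN removed = Q * dTAN = 174.1 m^3/h * 4.09 mg/L = 712.069 g/h  (m^3/h * mg/L = g/h)
Daily TAN removed = 712.069 * 24 = 17089.656 g/day
Convert to kg/day: 17089.656 / 1000 = 17.089656 kg/day

17.089656 kg/day


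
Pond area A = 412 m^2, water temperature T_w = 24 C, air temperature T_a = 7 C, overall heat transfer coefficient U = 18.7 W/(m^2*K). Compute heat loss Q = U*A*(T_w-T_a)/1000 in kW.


Temperature difference dT = 24 - 7 = 17 K
Heat loss (W) = U * A * dT = 18.7 * 412 * 17 = 130974.8 W
Convert to kW: 130974.8 / 1000 = 130.9748 kW

130.9748 kW


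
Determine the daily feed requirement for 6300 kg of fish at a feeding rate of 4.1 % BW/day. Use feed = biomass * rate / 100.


Feeding rate fraction = 4.1% / 100 = 0.041
Daily feed = 6300 kg * 0.041 = 258.3 kg/day

258.3 kg/day


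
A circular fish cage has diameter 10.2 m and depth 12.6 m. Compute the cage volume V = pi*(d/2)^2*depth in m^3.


r = d/2 = 10.2/2 = 5.1 m
Base area = pi*r^2 = pi*5.1^2 = 81.712825 m^2
Volume = 81.712825 * 12.6 = 1029.58 m^3

1029.58 m^3


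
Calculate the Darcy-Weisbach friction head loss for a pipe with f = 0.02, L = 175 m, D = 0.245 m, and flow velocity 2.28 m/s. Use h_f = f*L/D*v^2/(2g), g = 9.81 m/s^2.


v^2 = 2.28^2 = 5.1984 m^2/s^2
L/D = 175/0.245 = 714.28571
h_f = f*(L/D)*v^2/(2g) = 0.02 * 714.28571 * 5.1984 / 19.62 = 3.78506 m

3.78506 m


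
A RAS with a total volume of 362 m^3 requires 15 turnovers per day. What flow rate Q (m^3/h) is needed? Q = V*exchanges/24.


Daily recirculation volume = 362 m^3 * 15 = 5430 m^3/day
Flow rate Q = daily volume / 24 h = 5430 / 24 = 226.25 m^3/h

226.25 m^3/h


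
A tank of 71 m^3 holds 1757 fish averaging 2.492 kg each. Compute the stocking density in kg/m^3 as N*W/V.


Total biomass = 1757 fish * 2.492 kg = 4378.444 kg
Density = total biomass / volume = 4378.444 / 71 = 61.6682 kg/m^3

61.6682 kg/m^3


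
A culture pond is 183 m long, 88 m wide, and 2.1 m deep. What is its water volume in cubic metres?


Base area = L * W = 183 * 88 = 16104 m^2
Volume = area * depth = 16104 * 2.1 = 33818.4 m^3

33818.4 m^3


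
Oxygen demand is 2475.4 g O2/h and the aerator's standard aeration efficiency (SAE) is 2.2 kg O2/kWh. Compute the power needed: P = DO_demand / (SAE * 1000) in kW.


SAE in g O2/kWh = 2.2 * 1000 = 2200 g/kWh
P = DO_demand / SAE_g = 2475.4 / 2200 = 1.12518 kW

1.12518 kW


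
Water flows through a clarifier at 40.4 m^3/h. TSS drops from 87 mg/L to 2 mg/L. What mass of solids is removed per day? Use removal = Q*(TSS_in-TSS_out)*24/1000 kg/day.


Concentration drop: TSS_in - TSS_out = 87 - 2 = 85 mg/L
Hourly solids removed = Q * dTSS = 40.4 m^3/h * 85 mg/L = 3434 g/h  (m^3/h * mg/L = g/h)
Daily solids removed = 3434 * 24 = 82416 g/day
Convert g to kg: 82416 / 1000 = 82.416 kg/day

82.416 kg/day


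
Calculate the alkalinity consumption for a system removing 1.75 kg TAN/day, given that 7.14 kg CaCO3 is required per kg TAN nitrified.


Alkalinity factor: 7.14 kg CaCO3 consumed per kg TAN nitrified
alk = 1.75 kg TAN * 7.14 = 12.495 kg CaCO3/day

12.495 kg CaCO3/day


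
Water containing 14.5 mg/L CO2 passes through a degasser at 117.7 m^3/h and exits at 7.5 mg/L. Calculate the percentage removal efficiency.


CO2_out / CO2_in = 7.5 / 14.5 = 0.51724138
Fraction remaining = 0.51724138
efficiency = (1 - 0.51724138) * 100 = 48.2759 %

48.2759 %


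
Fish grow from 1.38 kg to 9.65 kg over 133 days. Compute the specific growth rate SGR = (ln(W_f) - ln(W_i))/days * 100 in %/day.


ln(W_f) = ln(9.65) = 2.2669579
ln(W_i) = ln(1.38) = 0.3220835
ln(W_f) - ln(W_i) = 2.2669579 - 0.3220835 = 1.9448744
SGR = 1.9448744 / 133 * 100 = 1.46231 %/day

1.46231 %/day


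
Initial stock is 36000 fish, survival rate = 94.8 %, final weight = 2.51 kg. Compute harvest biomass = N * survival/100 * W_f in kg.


Survivors = 36000 * 94.8/100 = 34128 fish
Harvest biomass = survivors * W_f = 34128 * 2.51 = 85661.28 kg

85661.28 kg


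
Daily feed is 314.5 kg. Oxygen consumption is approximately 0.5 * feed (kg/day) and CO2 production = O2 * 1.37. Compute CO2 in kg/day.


O2 = 314.5 * 0.5 = 157.25
CO2 = 157.25 * 1.37 = 215.4325

215.4325 kg/day


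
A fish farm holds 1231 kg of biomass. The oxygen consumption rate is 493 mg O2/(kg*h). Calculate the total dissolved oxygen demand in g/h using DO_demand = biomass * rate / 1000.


Total O2 consumption (mg/h) = 1231 kg * 493 mg/(kg*h) = 606883 mg/h
Convert to g/h: 606883 / 1000 = 606.883 g/h

606.883 g/h
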